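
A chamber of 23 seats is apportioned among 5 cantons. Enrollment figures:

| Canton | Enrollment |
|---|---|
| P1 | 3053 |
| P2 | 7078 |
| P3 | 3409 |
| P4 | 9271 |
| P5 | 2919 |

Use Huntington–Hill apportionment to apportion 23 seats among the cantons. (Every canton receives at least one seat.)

P1=3, P2=6, P3=3, P4=8, P5=3

With divisor 1142: modified quotas P1 2.673, P2 6.198, P3 2.985, P4 8.118, P5 2.556.
Geometric-mean thresholds: P1 √(2·3)=2.449, P2 √(6·7)=6.481, P3 √(2·3)=2.449, P4 √(8·9)=8.485, P5 √(2·3)=2.449.
Each quota rounded against its threshold gives P1 3, P2 6, P3 3, P4 8, P5 3 (total 23).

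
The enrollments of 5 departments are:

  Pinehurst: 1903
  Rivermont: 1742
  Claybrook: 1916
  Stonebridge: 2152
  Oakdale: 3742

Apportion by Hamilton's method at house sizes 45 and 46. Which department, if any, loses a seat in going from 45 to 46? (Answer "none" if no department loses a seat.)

none

At 45 seats: Pinehurst 7, Rivermont 7, Claybrook 8, Stonebridge 8, Oakdale 15.
At 46 seats: Pinehurst 8, Rivermont 7, Claybrook 8, Stonebridge 8, Oakdale 15.
No department's allocation decreased.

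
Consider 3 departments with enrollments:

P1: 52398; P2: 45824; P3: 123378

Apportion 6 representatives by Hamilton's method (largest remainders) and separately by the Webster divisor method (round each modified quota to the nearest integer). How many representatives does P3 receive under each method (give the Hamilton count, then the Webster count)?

Hamilton: P1 2, P2 1, P3 3.
Webster: P1 1, P2 1, P3 4.
P3 gets 3 under Hamilton and 4 under Webster.

3 and 4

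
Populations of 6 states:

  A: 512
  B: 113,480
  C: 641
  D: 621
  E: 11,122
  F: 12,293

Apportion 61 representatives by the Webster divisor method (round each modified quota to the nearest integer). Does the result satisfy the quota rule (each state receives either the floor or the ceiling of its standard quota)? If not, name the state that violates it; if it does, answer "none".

Standard quotas: A 0.225, B 49.919, C 0.282, D 0.273, E 4.893, F 5.408.
Webster allocation: A 0, B 51, C 0, D 0, E 5, F 5.
B has quota 49.919 (lower 49, upper 50) but receives 51 — outside the quota interval.

B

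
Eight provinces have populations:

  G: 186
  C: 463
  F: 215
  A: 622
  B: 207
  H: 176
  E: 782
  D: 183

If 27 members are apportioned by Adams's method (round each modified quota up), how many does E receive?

Standard divisor 2834/27 ≈ 104.963; standard quotas: G 1.772, C 4.411, F 2.048, A 5.926, B 1.972, H 1.677, E 7.450, D 1.743.
Rounding up gives 2, 5, 3, 6, 2, 2, 8, 2 = 30 seats, so the divisor must be adjusted.
With modified divisor 120: modified quotas G 1.550, C 3.858, F 1.792, A 5.183, B 1.725, H 1.467, E 6.517, D 1.525.
Rounding up: G 2, C 4, F 2, A 6, B 2, H 2, E 7, D 2 (total 27).
E receives 7.

7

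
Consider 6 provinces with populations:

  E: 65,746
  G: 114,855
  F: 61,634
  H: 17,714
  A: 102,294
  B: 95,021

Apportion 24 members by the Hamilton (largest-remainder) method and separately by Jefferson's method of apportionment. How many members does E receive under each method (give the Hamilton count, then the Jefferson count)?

Hamilton: E 4, G 6, F 3, H 1, A 5, B 5.
Jefferson: E 3, G 6, F 3, H 1, A 6, B 5.
E gets 4 under Hamilton and 3 under Jefferson.

4 and 3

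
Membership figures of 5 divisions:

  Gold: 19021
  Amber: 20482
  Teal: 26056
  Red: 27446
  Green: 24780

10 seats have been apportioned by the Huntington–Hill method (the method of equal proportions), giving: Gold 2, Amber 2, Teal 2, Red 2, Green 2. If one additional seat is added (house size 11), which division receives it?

Red

Priority for the next seat is population ÷ (√(s·(s+1))).
Priorities: Gold 7765.291, Amber 8361.741, Teal 10637.317, Red 11204.783, Green 10116.393.
Highest priority: Red.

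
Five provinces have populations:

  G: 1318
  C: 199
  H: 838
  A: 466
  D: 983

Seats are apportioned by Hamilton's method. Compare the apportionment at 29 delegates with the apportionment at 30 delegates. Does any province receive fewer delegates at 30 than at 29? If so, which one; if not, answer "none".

At 29 seats: G 10, C 2, H 6, A 4, D 7.
At 30 seats: G 10, C 1, H 7, A 4, D 8.
C drops from 2 to 1.

C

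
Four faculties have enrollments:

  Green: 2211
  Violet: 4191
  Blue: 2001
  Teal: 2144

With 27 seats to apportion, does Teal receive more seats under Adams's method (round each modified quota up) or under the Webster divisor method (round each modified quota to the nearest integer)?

Adams: Green 6, Violet 10, Blue 5, Teal 6.
Webster: Green 6, Violet 11, Blue 5, Teal 5.
Teal gets 6 under Adams and 5 under Webster.

Adams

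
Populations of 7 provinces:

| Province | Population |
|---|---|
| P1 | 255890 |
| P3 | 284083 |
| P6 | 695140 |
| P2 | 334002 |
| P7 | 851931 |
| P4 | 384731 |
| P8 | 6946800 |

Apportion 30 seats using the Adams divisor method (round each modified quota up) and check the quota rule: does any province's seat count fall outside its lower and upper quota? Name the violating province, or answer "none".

P8

Standard quotas: P1 0.787, P3 0.874, P6 2.138, P2 1.027, P7 2.621, P4 1.183, P8 21.369.
Adams allocation: P1 1, P3 1, P6 2, P2 1, P7 3, P4 2, P8 20.
P8 has quota 21.369 (lower 21, upper 22) but receives 20 — outside the quota interval.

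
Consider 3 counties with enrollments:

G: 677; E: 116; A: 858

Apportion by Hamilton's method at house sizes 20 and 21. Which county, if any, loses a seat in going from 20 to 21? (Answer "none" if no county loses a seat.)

E

At 20 seats: G 8, E 2, A 10.
At 21 seats: G 9, E 1, A 11.
E drops from 2 to 1.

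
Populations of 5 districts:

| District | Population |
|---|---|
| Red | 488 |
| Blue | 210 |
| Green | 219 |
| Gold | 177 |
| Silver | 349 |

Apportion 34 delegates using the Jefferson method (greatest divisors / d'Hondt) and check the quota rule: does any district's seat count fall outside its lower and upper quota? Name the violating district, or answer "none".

none

Standard quotas: Red 11.498, Blue 4.948, Green 5.160, Gold 4.170, Silver 8.223.
Jefferson allocation: Red 12, Blue 5, Green 5, Gold 4, Silver 8.
Every allocation lies between the lower and upper quota.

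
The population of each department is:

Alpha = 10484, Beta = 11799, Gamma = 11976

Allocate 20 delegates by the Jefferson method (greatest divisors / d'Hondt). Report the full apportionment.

Alpha: 6, Beta: 7, Gamma: 7

Standard divisor 34259/20 ≈ 1712.95; standard quotas: Alpha 6.120, Beta 6.888, Gamma 6.991.
Rounding down gives 6, 6, 6 = 18 seats, so the divisor must be adjusted.
With modified divisor 1600: modified quotas Alpha 6.553, Beta 7.374, Gamma 7.485.
Rounding down: Alpha 6, Beta 7, Gamma 7 (total 20).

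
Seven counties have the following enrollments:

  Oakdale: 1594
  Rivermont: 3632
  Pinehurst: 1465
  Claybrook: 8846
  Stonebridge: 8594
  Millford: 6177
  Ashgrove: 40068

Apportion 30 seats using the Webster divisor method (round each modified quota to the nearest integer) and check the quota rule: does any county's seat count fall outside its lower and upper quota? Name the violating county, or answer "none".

Ashgrove

Standard quotas: Oakdale 0.679, Rivermont 1.548, Pinehurst 0.625, Claybrook 3.771, Stonebridge 3.663, Millford 2.633, Ashgrove 17.080.
Webster allocation: Oakdale 1, Rivermont 1, Pinehurst 1, Claybrook 4, Stonebridge 4, Millford 3, Ashgrove 16.
Ashgrove has quota 17.080 (lower 17, upper 18) but receives 16 — outside the quota interval.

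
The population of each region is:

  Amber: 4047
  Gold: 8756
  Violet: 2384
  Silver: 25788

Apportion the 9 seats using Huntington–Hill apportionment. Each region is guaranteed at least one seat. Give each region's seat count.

With divisor 5237: modified quotas Amber 0.773, Gold 1.672, Violet 0.455, Silver 4.924.
Geometric-mean thresholds: Amber (min 1), Gold √(1·2)=1.414, Violet (min 1), Silver √(4·5)=4.472.
Each quota rounded against its threshold gives Amber 1, Gold 2, Violet 1, Silver 5 (total 9).

Amber: 1, Gold: 2, Violet: 1, Silver: 5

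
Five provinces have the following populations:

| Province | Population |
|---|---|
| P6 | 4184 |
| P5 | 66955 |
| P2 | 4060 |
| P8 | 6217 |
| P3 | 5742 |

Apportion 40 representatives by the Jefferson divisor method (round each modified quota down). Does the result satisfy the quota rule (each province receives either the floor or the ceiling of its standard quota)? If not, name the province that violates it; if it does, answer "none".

Standard quotas: P6 1.920, P5 30.728, P2 1.863, P8 2.853, P3 2.635.
Jefferson allocation: P6 2, P5 32, P2 1, P8 3, P3 2.
P5 has quota 30.728 (lower 30, upper 31) but receives 32 — outside the quota interval.

P5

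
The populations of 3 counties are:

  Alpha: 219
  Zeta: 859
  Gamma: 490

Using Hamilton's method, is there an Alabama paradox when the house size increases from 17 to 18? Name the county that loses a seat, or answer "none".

At 17 seats: Alpha 3, Zeta 9, Gamma 5.
At 18 seats: Alpha 2, Zeta 10, Gamma 6.
Alpha drops from 3 to 2.

Alpha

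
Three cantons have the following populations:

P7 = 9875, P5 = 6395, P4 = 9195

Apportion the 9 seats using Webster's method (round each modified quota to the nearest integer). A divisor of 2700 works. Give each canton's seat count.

P7=4, P5=2, P4=3

With modified divisor 2700: modified quotas P7 3.657, P5 2.369, P4 3.406.
Rounding to the nearest integer: P7 4, P5 2, P4 3 (total 9).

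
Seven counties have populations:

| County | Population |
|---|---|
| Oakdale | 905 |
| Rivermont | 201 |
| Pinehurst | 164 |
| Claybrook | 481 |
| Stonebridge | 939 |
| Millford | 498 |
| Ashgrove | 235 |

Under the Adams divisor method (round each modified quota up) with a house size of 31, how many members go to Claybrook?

4

Standard divisor 3423/31 ≈ 110.419; standard quotas: Oakdale 8.196, Rivermont 1.820, Pinehurst 1.485, Claybrook 4.356, Stonebridge 8.504, Millford 4.510, Ashgrove 2.128.
Rounding up gives 9, 2, 2, 5, 9, 5, 3 = 35 seats, so the divisor must be adjusted.
With modified divisor 122: modified quotas Oakdale 7.418, Rivermont 1.648, Pinehurst 1.344, Claybrook 3.943, Stonebridge 7.697, Millford 4.082, Ashgrove 1.926.
Rounding up: Oakdale 8, Rivermont 2, Pinehurst 2, Claybrook 4, Stonebridge 8, Millford 5, Ashgrove 2 (total 31).
Claybrook receives 4.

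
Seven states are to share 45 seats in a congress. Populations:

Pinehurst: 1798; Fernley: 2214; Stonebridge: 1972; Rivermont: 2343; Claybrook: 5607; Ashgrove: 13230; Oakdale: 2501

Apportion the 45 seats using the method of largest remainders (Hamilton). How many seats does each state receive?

Pinehurst 3, Fernley 3, Stonebridge 3, Rivermont 4, Claybrook 8, Ashgrove 20, Oakdale 4

Standard divisor: 29665 ÷ 45 ≈ 659.222.
Standard quotas: Pinehurst 2.7275, Fernley 3.3585, Stonebridge 2.9914, Rivermont 3.5542, Claybrook 8.5055, Ashgrove 20.0691, Oakdale 3.7939.
Lower quotas: Pinehurst 2, Fernley 3, Stonebridge 2, Rivermont 3, Claybrook 8, Ashgrove 20, Oakdale 3 (sum 41, leaving 4 seats).
Remainders in descending order: Stonebridge 0.9914, Oakdale 0.7939, Pinehurst 0.7275, Rivermont 0.5542, Claybrook 0.5055, Fernley 0.3585, Ashgrove 0.0691.
Largest remainders: Stonebridge, Oakdale, Pinehurst, Rivermont receive the extra seats.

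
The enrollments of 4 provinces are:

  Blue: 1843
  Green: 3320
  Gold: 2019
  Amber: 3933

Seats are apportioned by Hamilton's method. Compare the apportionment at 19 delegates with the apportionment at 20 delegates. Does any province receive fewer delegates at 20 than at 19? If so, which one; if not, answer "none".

At 19 seats: Blue 3, Green 6, Gold 3, Amber 7.
At 20 seats: Blue 3, Green 6, Gold 4, Amber 7.
No province's allocation decreased.

none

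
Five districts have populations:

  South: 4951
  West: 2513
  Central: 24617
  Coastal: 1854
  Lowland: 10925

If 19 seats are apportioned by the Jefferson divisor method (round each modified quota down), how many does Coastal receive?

0

Standard divisor 44860/19 ≈ 2361.053; standard quotas: South 2.097, West 1.064, Central 10.426, Coastal 0.785, Lowland 4.627.
Rounding down gives 2, 1, 10, 0, 4 = 17 seats, so the divisor must be adjusted.
With modified divisor 2100: modified quotas South 2.358, West 1.197, Central 11.722, Coastal 0.883, Lowland 5.202.
Rounding down: South 2, West 1, Central 11, Coastal 0, Lowland 5 (total 19).
Coastal receives 0.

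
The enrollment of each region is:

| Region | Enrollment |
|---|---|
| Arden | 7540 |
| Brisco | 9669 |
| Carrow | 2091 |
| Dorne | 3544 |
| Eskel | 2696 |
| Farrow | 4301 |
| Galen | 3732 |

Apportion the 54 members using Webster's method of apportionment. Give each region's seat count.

Standard divisor 33573/54 ≈ 621.722; standard quotas: Arden 12.128, Brisco 15.552, Carrow 3.363, Dorne 5.700, Eskel 4.336, Farrow 6.918, Galen 6.003.
Rounding to the nearest integer gives Arden 12, Brisco 16, Carrow 3, Dorne 6, Eskel 4, Farrow 7, Galen 6 — total 54, matching the house size, so no adjustment is needed.

Arden: 12, Brisco: 16, Carrow: 3, Dorne: 6, Eskel: 4, Farrow: 7, Galen: 6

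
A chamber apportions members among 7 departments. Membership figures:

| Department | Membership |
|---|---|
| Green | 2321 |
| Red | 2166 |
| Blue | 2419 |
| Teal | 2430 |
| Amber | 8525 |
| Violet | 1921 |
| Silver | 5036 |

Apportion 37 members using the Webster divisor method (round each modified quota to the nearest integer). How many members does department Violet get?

3

Standard divisor 24818/37 ≈ 670.757; standard quotas: Green 3.460, Red 3.229, Blue 3.606, Teal 3.623, Amber 12.710, Violet 2.864, Silver 7.508.
Rounding to the nearest integer gives 3, 3, 4, 4, 13, 3, 8 = 38 seats, so the divisor must be adjusted.
With modified divisor 680: modified quotas Green 3.413, Red 3.185, Blue 3.557, Teal 3.574, Amber 12.537, Violet 2.825, Silver 7.406.
Rounding to the nearest integer: Green 3, Red 3, Blue 4, Teal 4, Amber 13, Violet 3, Silver 7 (total 37).
Violet receives 3.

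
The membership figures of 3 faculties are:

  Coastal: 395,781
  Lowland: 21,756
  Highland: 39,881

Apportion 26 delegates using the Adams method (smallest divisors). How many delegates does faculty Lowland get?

2

Standard divisor 457418/26 ≈ 17593; standard quotas: Coastal 22.497, Lowland 1.237, Highland 2.267.
Rounding up gives 23, 2, 3 = 28 seats, so the divisor must be adjusted.
With modified divisor 19300: modified quotas Coastal 20.507, Lowland 1.127, Highland 2.066.
Rounding up: Coastal 21, Lowland 2, Highland 3 (total 26).
Lowland receives 2.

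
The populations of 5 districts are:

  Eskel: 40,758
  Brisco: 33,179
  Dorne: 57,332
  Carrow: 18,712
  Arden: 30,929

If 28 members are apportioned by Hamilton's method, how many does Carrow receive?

Total 180910; standard divisor 180910/28 ≈ 6461.071.
Standard quotas: Eskel 6.3082, Brisco 5.1352, Dorne 8.8735, Carrow 2.8961, Arden 4.7870.
Lower quotas: Eskel 6, Brisco 5, Dorne 8, Carrow 2, Arden 4 (sum 25, leaving 3 seats).
Remainders in descending order: Carrow 0.8961, Dorne 0.8735, Arden 0.7870, Eskel 0.3082, Brisco 0.1352.
The surplus seats go to Carrow, Dorne, Arden.
Carrow receives 3.

3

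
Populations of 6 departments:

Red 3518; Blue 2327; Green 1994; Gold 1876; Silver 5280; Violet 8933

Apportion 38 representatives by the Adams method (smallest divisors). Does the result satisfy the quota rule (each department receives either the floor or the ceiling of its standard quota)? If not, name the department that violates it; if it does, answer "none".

none

Standard quotas: Red 5.587, Blue 3.696, Green 3.167, Gold 2.979, Silver 8.385, Violet 14.186.
Adams allocation: Red 6, Blue 4, Green 3, Gold 3, Silver 8, Violet 14.
Every allocation lies between the lower and upper quota.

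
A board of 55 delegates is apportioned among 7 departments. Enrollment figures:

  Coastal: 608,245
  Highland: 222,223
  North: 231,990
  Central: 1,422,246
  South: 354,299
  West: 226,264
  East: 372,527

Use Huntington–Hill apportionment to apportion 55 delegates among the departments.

With divisor 64132: modified quotas Coastal 9.484, Highland 3.465, North 3.617, Central 22.177, South 5.525, West 3.528, East 5.809.
Geometric-mean thresholds: Coastal √(9·10)=9.487, Highland √(3·4)=3.464, North √(3·4)=3.464, Central √(22·23)=22.494, South √(5·6)=5.477, West √(3·4)=3.464, East √(5·6)=5.477.
Each quota rounded against its threshold gives Coastal 9, Highland 4, North 4, Central 22, South 6, West 4, East 6 (total 55).

Coastal=9, Highland=4, North=4, Central=22, South=6, West=4, East=6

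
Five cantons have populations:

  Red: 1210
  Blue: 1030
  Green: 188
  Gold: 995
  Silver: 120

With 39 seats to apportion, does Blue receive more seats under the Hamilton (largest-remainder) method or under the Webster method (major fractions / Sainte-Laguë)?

Hamilton

Hamilton: Red 13, Blue 12, Green 2, Gold 11, Silver 1.
Webster: Red 14, Blue 11, Green 2, Gold 11, Silver 1.
Blue gets 12 under Hamilton and 11 under Webster.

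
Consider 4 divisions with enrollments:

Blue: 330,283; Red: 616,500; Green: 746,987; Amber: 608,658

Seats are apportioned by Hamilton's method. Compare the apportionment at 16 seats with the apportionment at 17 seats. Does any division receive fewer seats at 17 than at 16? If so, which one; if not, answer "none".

Blue

At 16 seats: Blue 3, Red 4, Green 5, Amber 4.
At 17 seats: Blue 2, Red 5, Green 6, Amber 4.
Blue drops from 3 to 2.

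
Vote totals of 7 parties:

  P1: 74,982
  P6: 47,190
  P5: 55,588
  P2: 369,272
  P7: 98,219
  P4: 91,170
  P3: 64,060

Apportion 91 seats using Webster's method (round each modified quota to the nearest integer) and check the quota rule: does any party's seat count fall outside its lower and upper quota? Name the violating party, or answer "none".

P2

Standard quotas: P1 8.524, P6 5.365, P5 6.319, P2 41.979, P7 11.166, P4 10.364, P3 7.282.
Webster allocation: P1 9, P6 5, P5 6, P2 43, P7 11, P4 10, P3 7.
P2 has quota 41.979 (lower 41, upper 42) but receives 43 — outside the quota interval.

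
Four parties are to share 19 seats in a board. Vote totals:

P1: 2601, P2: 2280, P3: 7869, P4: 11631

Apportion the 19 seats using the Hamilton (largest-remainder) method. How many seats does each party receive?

P1 2, P2 2, P3 6, P4 9

Standard divisor: 24381 ÷ 19 ≈ 1283.211.
Standard quotas: P1 2.0269, P2 1.7768, P3 6.1323, P4 9.0640.
Lower quotas: P1 2, P2 1, P3 6, P4 9 (sum 18, leaving 1 seat).
Remainders in descending order: P2 0.7768, P3 0.1323, P4 0.0640, P1 0.0269.
The surplus seat goes to P2.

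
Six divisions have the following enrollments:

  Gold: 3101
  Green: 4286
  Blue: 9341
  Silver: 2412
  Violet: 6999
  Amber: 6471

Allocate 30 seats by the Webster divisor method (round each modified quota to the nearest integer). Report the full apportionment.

Gold 3, Green 4, Blue 9, Silver 2, Violet 6, Amber 6

Standard divisor 32610/30 ≈ 1087; standard quotas: Gold 2.853, Green 3.943, Blue 8.593, Silver 2.219, Violet 6.439, Amber 5.953.
Rounding to the nearest integer gives Gold 3, Green 4, Blue 9, Silver 2, Violet 6, Amber 6 — total 30, matching the house size, so no adjustment is needed.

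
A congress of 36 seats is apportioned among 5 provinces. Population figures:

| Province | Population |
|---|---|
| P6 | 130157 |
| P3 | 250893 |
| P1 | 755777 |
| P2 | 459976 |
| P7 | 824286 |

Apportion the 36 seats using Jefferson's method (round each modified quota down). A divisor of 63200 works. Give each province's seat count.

P6 2, P3 3, P1 11, P2 7, P7 13

With modified divisor 63200: modified quotas P6 2.059, P3 3.970, P1 11.958, P2 7.278, P7 13.043.
Rounding down: P6 2, P3 3, P1 11, P2 7, P7 13 (total 36).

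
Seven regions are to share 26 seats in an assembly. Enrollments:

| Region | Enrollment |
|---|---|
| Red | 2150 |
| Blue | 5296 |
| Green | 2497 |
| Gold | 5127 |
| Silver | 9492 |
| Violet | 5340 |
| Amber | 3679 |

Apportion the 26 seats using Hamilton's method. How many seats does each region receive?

The standard divisor is 33581/26 ≈ 1291.577.
Standard quotas: Red 1.6646, Blue 4.1004, Green 1.9333, Gold 3.9696, Silver 7.3492, Violet 4.1345, Amber 2.8485.
Lower quotas: Red 1, Blue 4, Green 1, Gold 3, Silver 7, Violet 4, Amber 2 (sum 22, leaving 4 seats).
Remainders in descending order: Gold 0.9696, Green 0.9333, Amber 0.8485, Red 0.6646, Silver 0.3492, Violet 0.1345, Blue 0.1004.
Largest remainders: Gold, Green, Amber, Red receive the extra seats.

Red=2, Blue=4, Green=2, Gold=4, Silver=7, Violet=4, Amber=3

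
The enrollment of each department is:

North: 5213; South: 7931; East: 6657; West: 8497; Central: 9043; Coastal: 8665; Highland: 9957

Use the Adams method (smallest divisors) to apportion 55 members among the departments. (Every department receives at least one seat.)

North 5, South 8, East 7, West 8, Central 9, Coastal 8, Highland 10

Standard divisor 55963/55 ≈ 1017.509; standard quotas: North 5.123, South 7.795, East 6.542, West 8.351, Central 8.887, Coastal 8.516, Highland 9.786.
Rounding up gives 6, 8, 7, 9, 9, 9, 10 = 58 seats, so the divisor must be adjusted.
With modified divisor 1100: modified quotas North 4.739, South 7.210, East 6.052, West 7.725, Central 8.221, Coastal 7.877, Highland 9.052.
Rounding up: North 5, South 8, East 7, West 8, Central 9, Coastal 8, Highland 10 (total 55).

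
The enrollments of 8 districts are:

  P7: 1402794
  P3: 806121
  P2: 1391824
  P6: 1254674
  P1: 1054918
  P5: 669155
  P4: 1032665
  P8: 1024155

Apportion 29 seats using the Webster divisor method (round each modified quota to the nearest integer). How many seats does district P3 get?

Standard divisor 8636306/29 ≈ 297803.655; standard quotas: P7 4.710, P3 2.707, P2 4.674, P6 4.213, P1 3.542, P5 2.247, P4 3.468, P8 3.439.
Rounding to the nearest integer gives P7 5, P3 3, P2 5, P6 4, P1 4, P5 2, P4 3, P8 3 — total 29, matching the house size, so no adjustment is needed.
P3 receives 3.

3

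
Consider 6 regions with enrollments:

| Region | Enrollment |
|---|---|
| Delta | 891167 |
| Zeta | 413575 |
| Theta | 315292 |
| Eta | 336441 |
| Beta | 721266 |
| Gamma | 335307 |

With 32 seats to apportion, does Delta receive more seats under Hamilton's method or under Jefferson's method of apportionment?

Hamilton: Delta 9, Zeta 4, Theta 3, Eta 4, Beta 8, Gamma 4.
Jefferson: Delta 10, Zeta 4, Theta 3, Eta 4, Beta 8, Gamma 3.
Delta gets 9 under Hamilton and 10 under Jefferson.

Jefferson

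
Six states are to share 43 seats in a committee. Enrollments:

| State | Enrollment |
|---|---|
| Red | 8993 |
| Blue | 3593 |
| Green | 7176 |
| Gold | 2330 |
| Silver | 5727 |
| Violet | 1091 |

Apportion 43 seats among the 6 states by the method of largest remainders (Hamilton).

Total 28910; standard divisor 28910/43 ≈ 672.326.
Standard quotas: Red 13.3760, Blue 5.3441, Green 10.6734, Gold 3.4656, Silver 8.5182, Violet 1.6227.
Lower quotas: Red 13, Blue 5, Green 10, Gold 3, Silver 8, Violet 1 (sum 40, leaving 3 seats).
Remainders in descending order: Green 0.6734, Violet 0.6227, Silver 0.5182, Gold 0.4656, Red 0.3760, Blue 0.3441.
The surplus seats go to Green, Violet, Silver.

Red 13, Blue 5, Green 11, Gold 3, Silver 9, Violet 2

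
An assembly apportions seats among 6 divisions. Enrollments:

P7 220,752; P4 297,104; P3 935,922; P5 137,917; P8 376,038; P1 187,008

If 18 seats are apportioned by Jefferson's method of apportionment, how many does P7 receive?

Standard divisor 2154741/18 ≈ 119707.833; standard quotas: P7 1.844, P4 2.482, P3 7.818, P5 1.152, P8 3.141, P1 1.562.
Rounding down gives 1, 2, 7, 1, 3, 1 = 15 seats, so the divisor must be adjusted.
With modified divisor 101500: modified quotas P7 2.175, P4 2.927, P3 9.221, P5 1.359, P8 3.705, P1 1.842.
Rounding down: P7 2, P4 2, P3 9, P5 1, P8 3, P1 1 (total 18).
P7 receives 2.

2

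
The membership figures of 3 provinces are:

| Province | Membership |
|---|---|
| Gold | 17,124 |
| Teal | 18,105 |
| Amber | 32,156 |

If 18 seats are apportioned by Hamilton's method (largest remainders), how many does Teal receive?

5

Total 67385; standard divisor 67385/18 ≈ 3743.611.
Standard quotas: Gold 4.5742, Teal 4.8362, Amber 8.5896.
Lower quotas: Gold 4, Teal 4, Amber 8 (sum 16, leaving 2 seats).
Remainders in descending order: Teal 0.8362, Amber 0.5896, Gold 0.5742.
The surplus seats go to Teal, Amber.
Teal receives 5.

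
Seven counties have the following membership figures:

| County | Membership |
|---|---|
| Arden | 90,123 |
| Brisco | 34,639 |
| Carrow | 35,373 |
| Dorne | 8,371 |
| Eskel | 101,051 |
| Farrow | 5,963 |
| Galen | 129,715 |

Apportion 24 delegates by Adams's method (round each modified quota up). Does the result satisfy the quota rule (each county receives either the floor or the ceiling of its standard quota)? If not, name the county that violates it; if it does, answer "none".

none

Standard quotas: Arden 5.338, Brisco 2.051, Carrow 2.095, Dorne 0.496, Eskel 5.985, Farrow 0.353, Galen 7.682.
Adams allocation: Arden 5, Brisco 2, Carrow 2, Dorne 1, Eskel 6, Farrow 1, Galen 7.
Every allocation lies between the lower and upper quota.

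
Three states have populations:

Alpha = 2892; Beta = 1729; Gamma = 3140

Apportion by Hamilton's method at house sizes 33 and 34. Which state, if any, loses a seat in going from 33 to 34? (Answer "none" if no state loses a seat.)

At 33 seats: Alpha 12, Beta 8, Gamma 13.
At 34 seats: Alpha 13, Beta 7, Gamma 14.
Beta drops from 8 to 7.

Beta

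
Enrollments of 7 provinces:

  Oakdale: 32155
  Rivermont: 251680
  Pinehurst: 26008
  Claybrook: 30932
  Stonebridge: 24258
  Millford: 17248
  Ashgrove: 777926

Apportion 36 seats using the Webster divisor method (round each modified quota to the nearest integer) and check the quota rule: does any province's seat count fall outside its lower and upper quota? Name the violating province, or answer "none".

Standard quotas: Oakdale 0.998, Rivermont 7.809, Pinehurst 0.807, Claybrook 0.960, Stonebridge 0.753, Millford 0.535, Ashgrove 24.138.
Webster allocation: Oakdale 1, Rivermont 8, Pinehurst 1, Claybrook 1, Stonebridge 1, Millford 1, Ashgrove 23.
Ashgrove has quota 24.138 (lower 24, upper 25) but receives 23 — outside the quota interval.

Ashgrove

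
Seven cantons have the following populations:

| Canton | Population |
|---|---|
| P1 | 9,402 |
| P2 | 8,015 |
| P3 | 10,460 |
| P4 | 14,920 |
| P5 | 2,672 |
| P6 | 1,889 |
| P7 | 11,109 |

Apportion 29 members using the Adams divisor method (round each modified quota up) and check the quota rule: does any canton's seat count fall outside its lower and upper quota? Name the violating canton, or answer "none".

none

Standard quotas: P1 4.663, P2 3.975, P3 5.188, P4 7.400, P5 1.325, P6 0.937, P7 5.510.
Adams allocation: P1 5, P2 4, P3 5, P4 7, P5 2, P6 1, P7 5.
Every allocation lies between the lower and upper quota.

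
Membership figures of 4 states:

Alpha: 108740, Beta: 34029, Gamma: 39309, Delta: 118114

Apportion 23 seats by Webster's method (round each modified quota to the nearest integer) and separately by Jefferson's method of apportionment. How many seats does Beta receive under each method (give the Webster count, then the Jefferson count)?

Webster: Alpha 8, Beta 3, Gamma 3, Delta 9.
Jefferson: Alpha 9, Beta 2, Gamma 3, Delta 9.
Beta gets 3 under Webster and 2 under Jefferson.

3 and 2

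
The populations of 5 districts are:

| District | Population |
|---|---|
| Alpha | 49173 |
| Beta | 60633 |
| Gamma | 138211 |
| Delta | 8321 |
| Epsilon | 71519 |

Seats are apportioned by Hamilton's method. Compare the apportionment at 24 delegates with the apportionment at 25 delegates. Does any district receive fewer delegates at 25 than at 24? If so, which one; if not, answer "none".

At 24 seats: Alpha 4, Beta 4, Gamma 10, Delta 1, Epsilon 5.
At 25 seats: Alpha 4, Beta 5, Gamma 10, Delta 1, Epsilon 5.
No district's allocation decreased.

none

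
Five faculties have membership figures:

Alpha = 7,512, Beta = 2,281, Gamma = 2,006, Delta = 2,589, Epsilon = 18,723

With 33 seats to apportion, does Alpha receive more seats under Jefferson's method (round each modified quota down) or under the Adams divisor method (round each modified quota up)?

Jefferson

Jefferson: Alpha 8, Beta 2, Gamma 2, Delta 2, Epsilon 19.
Adams: Alpha 7, Beta 3, Gamma 2, Delta 3, Epsilon 18.
Alpha gets 8 under Jefferson and 7 under Adams.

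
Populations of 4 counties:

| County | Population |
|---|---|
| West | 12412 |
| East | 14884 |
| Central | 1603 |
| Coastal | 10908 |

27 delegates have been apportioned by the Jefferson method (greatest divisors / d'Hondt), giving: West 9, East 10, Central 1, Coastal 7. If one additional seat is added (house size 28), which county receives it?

Coastal

Priority for the next seat is population ÷ (current seats + 1).
Priorities: West 1241.200, East 1353.091, Central 801.500, Coastal 1363.500.
Highest priority: Coastal.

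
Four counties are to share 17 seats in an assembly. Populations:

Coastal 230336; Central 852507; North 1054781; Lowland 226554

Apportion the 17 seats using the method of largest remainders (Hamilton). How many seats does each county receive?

Coastal=2, Central=6, North=7, Lowland=2

Total 2364178; standard divisor 2364178/17 ≈ 139069.294.
Standard quotas: Coastal 1.6563, Central 6.1301, North 7.5846, Lowland 1.6291.
Lower quotas: Coastal 1, Central 6, North 7, Lowland 1 (sum 15, leaving 2 seats).
Remainders in descending order: Coastal 0.6563, Lowland 0.6291, North 0.5846, Central 0.1301.
The surplus seats go to Coastal, Lowland.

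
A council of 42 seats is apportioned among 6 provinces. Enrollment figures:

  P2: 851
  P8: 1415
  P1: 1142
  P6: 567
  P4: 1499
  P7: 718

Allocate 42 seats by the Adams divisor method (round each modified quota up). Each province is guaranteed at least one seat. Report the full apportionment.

P2=6, P8=9, P1=8, P6=4, P4=10, P7=5

Standard divisor 6192/42 ≈ 147.429; standard quotas: P2 5.772, P8 9.598, P1 7.746, P6 3.846, P4 10.168, P7 4.870.
Rounding up gives 6, 10, 8, 4, 11, 5 = 44 seats, so the divisor must be adjusted.
With modified divisor 160: modified quotas P2 5.319, P8 8.844, P1 7.138, P6 3.544, P4 9.369, P7 4.487.
Rounding up: P2 6, P8 9, P1 8, P6 4, P4 10, P7 5 (total 42).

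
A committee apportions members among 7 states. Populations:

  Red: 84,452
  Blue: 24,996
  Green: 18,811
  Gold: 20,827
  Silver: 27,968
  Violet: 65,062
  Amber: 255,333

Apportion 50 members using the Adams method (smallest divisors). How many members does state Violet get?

7

Standard divisor 497449/50 ≈ 9948.98; standard quotas: Red 8.489, Blue 2.512, Green 1.891, Gold 2.093, Silver 2.811, Violet 6.540, Amber 25.664.
Rounding up gives 9, 3, 2, 3, 3, 7, 26 = 53 seats, so the divisor must be adjusted.
With modified divisor 10600: modified quotas Red 7.967, Blue 2.358, Green 1.775, Gold 1.965, Silver 2.638, Violet 6.138, Amber 24.088.
Rounding up: Red 8, Blue 3, Green 2, Gold 2, Silver 3, Violet 7, Amber 25 (total 50).
Violet receives 7.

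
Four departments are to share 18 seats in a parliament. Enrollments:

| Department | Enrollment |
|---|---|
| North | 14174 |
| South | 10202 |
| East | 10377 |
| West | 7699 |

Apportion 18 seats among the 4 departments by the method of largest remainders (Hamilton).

North 6, South 4, East 5, West 3

The standard divisor is 42452/18 ≈ 2358.444.
Standard quotas: North 6.0099, South 4.3257, East 4.3999, West 3.2644.
Lower quotas: North 6, South 4, East 4, West 3 (sum 17, leaving 1 seat).
Remainders in descending order: East 0.3999, South 0.3257, West 0.2644, North 0.0099.
The surplus seat goes to East.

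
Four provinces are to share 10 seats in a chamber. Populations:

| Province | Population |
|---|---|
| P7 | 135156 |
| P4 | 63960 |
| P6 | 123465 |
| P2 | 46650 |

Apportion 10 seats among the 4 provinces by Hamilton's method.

Total 369231; standard divisor 369231/10 ≈ 36923.1.
Standard quotas: P7 3.6605, P4 1.7322, P6 3.3438, P2 1.2634.
Lower quotas: P7 3, P4 1, P6 3, P2 1 (sum 8, leaving 2 seats).
Remainders in descending order: P4 0.7322, P7 0.6605, P6 0.3438, P2 0.2634.
The surplus seats go to P4, P7.

P7 4; P4 2; P6 3; P2 1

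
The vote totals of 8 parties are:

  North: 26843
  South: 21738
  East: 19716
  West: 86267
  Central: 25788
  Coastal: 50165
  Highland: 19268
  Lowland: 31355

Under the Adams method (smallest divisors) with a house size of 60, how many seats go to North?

Standard divisor 281140/60 ≈ 4685.667; standard quotas: North 5.729, South 4.639, East 4.208, West 18.411, Central 5.504, Coastal 10.706, Highland 4.112, Lowland 6.692.
Rounding up gives 6, 5, 5, 19, 6, 11, 5, 7 = 64 seats, so the divisor must be adjusted.
With modified divisor 5050: modified quotas North 5.315, South 4.305, East 3.904, West 17.083, Central 5.107, Coastal 9.934, Highland 3.815, Lowland 6.209.
Rounding up: North 6, South 5, East 4, West 18, Central 6, Coastal 10, Highland 4, Lowland 7 (total 60).
North receives 6.

6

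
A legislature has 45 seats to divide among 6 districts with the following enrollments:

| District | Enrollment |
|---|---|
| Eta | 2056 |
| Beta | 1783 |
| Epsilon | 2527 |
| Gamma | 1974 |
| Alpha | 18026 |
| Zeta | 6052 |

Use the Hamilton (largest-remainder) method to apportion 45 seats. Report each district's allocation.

Eta=3; Beta=2; Epsilon=4; Gamma=3; Alpha=25; Zeta=8

Standard divisor: 32418 ÷ 45 ≈ 720.4.
Standard quotas: Eta 2.8540, Beta 2.4750, Epsilon 3.5078, Gamma 2.7401, Alpha 25.0222, Zeta 8.4009.
Lower quotas: Eta 2, Beta 2, Epsilon 3, Gamma 2, Alpha 25, Zeta 8 (sum 42, leaving 3 seats).
Remainders in descending order: Eta 0.8540, Gamma 0.7401, Epsilon 0.5078, Beta 0.4750, Zeta 0.4009, Alpha 0.0222.
Largest remainders: Eta, Gamma, Epsilon receive the extra seats.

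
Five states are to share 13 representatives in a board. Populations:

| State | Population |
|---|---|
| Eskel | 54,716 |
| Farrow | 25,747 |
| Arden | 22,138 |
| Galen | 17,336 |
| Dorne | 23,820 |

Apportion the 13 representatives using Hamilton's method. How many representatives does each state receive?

The standard divisor is 143757/13 ≈ 11058.231.
Standard quotas: Eskel 4.9480, Farrow 2.3283, Arden 2.0019, Galen 1.5677, Dorne 2.1541.
Lower quotas: Eskel 4, Farrow 2, Arden 2, Galen 1, Dorne 2 (sum 11, leaving 2 seats).
Remainders in descending order: Eskel 0.9480, Galen 0.5677, Farrow 0.3283, Dorne 0.1541, Arden 0.0019.
The surplus seats go to Eskel, Galen.

Eskel 5, Farrow 2, Arden 2, Galen 2, Dorne 2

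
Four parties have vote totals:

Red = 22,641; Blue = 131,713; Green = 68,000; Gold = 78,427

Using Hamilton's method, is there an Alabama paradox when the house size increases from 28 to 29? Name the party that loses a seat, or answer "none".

Green

At 28 seats: Red 2, Blue 12, Green 7, Gold 7.
At 29 seats: Red 2, Blue 13, Green 6, Gold 8.
Green drops from 7 to 6.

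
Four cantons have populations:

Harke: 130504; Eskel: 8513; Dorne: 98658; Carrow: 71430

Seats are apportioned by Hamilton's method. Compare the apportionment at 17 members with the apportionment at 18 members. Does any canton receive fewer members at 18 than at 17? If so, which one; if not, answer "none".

At 17 seats: Harke 7, Eskel 1, Dorne 5, Carrow 4.
At 18 seats: Harke 8, Eskel 0, Dorne 6, Carrow 4.
Eskel drops from 1 to 0.

Eskel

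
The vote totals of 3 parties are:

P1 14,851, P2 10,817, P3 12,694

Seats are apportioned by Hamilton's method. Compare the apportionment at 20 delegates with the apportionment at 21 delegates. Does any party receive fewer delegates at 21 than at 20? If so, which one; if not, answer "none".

At 20 seats: P1 8, P2 6, P3 6.
At 21 seats: P1 8, P2 6, P3 7.
No party's allocation decreased.

none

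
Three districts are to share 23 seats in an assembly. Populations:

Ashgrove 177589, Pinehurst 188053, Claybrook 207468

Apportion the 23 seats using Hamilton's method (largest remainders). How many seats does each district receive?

Total 573110; standard divisor 573110/23 ≈ 24917.826.
Standard quotas: Ashgrove 7.1270, Pinehurst 7.5469, Claybrook 8.3261.
Lower quotas: Ashgrove 7, Pinehurst 7, Claybrook 8 (sum 22, leaving 1 seat).
Remainders in descending order: Pinehurst 0.5469, Claybrook 0.3261, Ashgrove 0.1270.
The surplus seat goes to Pinehurst.

Ashgrove=7; Pinehurst=8; Claybrook=8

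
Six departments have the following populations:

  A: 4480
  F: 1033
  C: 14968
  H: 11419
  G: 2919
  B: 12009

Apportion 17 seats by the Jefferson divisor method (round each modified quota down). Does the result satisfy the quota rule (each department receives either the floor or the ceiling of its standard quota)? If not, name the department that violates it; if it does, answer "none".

Standard quotas: A 1.626, F 0.375, C 5.434, H 4.145, G 1.060, B 4.360.
Jefferson allocation: A 1, F 0, C 6, H 4, G 1, B 5.
Every allocation lies between the lower and upper quota.

none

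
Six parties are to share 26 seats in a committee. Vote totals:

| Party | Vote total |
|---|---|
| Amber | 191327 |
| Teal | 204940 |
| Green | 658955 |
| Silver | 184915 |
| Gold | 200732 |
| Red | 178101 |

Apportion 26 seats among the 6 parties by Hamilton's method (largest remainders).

Amber 3, Teal 3, Green 11, Silver 3, Gold 3, Red 3

Standard divisor: 1618970 ÷ 26 ≈ 62268.077.
Standard quotas: Amber 3.0726, Teal 3.2913, Green 10.5825, Silver 2.9697, Gold 3.2237, Red 2.8602.
Lower quotas: Amber 3, Teal 3, Green 10, Silver 2, Gold 3, Red 2 (sum 23, leaving 3 seats).
Remainders in descending order: Silver 0.9697, Red 0.8602, Green 0.5825, Teal 0.2913, Gold 0.2237, Amber 0.0726.
Largest remainders: Silver, Red, Green receive the extra seats.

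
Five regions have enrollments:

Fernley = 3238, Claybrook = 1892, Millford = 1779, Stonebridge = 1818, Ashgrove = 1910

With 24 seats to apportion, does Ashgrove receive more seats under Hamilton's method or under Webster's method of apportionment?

Hamilton: Fernley 7, Claybrook 4, Millford 4, Stonebridge 4, Ashgrove 5.
Webster: Fernley 8, Claybrook 4, Millford 4, Stonebridge 4, Ashgrove 4.
Ashgrove gets 5 under Hamilton and 4 under Webster.

Hamilton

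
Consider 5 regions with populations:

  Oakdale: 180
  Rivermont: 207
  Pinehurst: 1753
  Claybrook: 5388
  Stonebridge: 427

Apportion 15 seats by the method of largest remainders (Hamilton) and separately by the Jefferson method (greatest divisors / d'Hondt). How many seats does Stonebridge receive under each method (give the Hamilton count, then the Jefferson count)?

1 and 0

Hamilton: Oakdale 0, Rivermont 1, Pinehurst 3, Claybrook 10, Stonebridge 1.
Jefferson: Oakdale 0, Rivermont 0, Pinehurst 3, Claybrook 12, Stonebridge 0.
Stonebridge gets 1 under Hamilton and 0 under Jefferson.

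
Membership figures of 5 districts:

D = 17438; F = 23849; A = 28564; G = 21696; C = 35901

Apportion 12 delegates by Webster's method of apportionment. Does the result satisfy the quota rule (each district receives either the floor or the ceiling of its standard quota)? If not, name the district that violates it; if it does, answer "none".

none

Standard quotas: D 1.642, F 2.246, A 2.689, G 2.043, C 3.380.
Webster allocation: D 2, F 2, A 3, G 2, C 3.
Every allocation lies between the lower and upper quota.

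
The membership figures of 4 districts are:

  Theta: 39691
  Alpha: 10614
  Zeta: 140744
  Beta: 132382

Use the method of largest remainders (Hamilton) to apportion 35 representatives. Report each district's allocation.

Total 323431; standard divisor 323431/35 ≈ 9240.886.
Standard quotas: Theta 4.2952, Alpha 1.1486, Zeta 15.2306, Beta 14.3257.
Lower quotas: Theta 4, Alpha 1, Zeta 15, Beta 14 (sum 34, leaving 1 seat).
Remainders in descending order: Beta 0.3257, Theta 0.2952, Zeta 0.2306, Alpha 0.1486.
Largest remainder: Beta receives the extra seat.

Theta=4, Alpha=1, Zeta=15, Beta=15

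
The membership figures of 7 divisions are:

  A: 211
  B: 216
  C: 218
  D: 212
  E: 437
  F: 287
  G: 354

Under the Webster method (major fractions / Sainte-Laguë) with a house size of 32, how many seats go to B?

4

Standard divisor 1935/32 ≈ 60.469; standard quotas: A 3.489, B 3.572, C 3.605, D 3.506, E 7.227, F 4.746, G 5.854.
Rounding to the nearest integer gives 3, 4, 4, 4, 7, 5, 6 = 33 seats, so the divisor must be adjusted.
With modified divisor 61: modified quotas A 3.459, B 3.541, C 3.574, D 3.475, E 7.164, F 4.705, G 5.803.
Rounding to the nearest integer: A 3, B 4, C 4, D 3, E 7, F 5, G 6 (total 32).
B receives 4.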